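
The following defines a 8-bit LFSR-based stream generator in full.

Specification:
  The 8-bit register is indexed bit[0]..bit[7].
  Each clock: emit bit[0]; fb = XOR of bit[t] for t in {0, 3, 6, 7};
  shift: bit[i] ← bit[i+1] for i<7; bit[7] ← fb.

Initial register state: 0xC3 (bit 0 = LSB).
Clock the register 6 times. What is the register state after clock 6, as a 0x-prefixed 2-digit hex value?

reg_0 = 0xC3
clock 1: out=1, reg = 0xE1
clock 2: out=1, reg = 0xF0
clock 3: out=0, reg = 0x78
clock 4: out=0, reg = 0x3C
clock 5: out=0, reg = 0x9E
clock 6: out=0, reg = 0x4F

0x4F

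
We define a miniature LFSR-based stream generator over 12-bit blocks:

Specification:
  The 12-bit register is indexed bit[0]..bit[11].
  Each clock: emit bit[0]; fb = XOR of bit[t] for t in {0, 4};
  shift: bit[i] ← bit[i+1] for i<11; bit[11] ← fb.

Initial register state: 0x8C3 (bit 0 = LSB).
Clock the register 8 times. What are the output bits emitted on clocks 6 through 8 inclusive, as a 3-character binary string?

011

reg_0 = 0x8C3
clock 1: out=1, reg = 0xC61
clock 2: out=1, reg = 0xE30
clock 3: out=0, reg = 0xF18
clock 4: out=0, reg = 0xF8C
clock 5: out=0, reg = 0x7C6
clock 6: out=0, reg = 0x3E3
clock 7: out=1, reg = 0x9F1
clock 8: out=1, reg = 0x4F8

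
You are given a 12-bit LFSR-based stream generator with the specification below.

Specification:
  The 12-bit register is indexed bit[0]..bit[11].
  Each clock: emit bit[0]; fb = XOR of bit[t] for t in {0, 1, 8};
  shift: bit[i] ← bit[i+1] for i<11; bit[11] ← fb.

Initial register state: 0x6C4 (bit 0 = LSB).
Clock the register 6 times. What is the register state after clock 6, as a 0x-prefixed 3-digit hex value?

0x81B

reg_0 = 0x6C4
clock 1: out=0, reg = 0x362
clock 2: out=0, reg = 0x1B1
clock 3: out=1, reg = 0x0D8
clock 4: out=0, reg = 0x06C
clock 5: out=0, reg = 0x036
clock 6: out=0, reg = 0x81B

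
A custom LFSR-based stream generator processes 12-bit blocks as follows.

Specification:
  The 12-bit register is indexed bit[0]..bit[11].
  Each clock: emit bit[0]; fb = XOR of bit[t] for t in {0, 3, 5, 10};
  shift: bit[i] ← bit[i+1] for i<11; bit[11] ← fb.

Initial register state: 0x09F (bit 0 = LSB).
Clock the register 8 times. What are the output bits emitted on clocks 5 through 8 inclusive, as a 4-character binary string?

reg_0 = 0x09F
clock 1: out=1, reg = 0x04F
clock 2: out=1, reg = 0x027
clock 3: out=1, reg = 0x013
clock 4: out=1, reg = 0x809
clock 5: out=1, reg = 0x404
clock 6: out=0, reg = 0xA02
clock 7: out=0, reg = 0x501
clock 8: out=1, reg = 0x280

1001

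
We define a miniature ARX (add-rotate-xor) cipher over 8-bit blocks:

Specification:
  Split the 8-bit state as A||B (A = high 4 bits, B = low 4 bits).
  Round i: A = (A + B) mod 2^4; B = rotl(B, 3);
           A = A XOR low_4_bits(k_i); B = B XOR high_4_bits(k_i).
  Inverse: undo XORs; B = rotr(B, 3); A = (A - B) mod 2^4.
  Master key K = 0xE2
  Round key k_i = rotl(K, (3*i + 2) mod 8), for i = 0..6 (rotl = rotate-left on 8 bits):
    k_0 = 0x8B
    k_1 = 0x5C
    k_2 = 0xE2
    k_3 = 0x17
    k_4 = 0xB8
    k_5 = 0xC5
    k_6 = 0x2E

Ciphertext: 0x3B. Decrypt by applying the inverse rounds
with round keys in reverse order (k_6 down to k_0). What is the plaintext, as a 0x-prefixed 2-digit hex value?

0x7A

s_0 = ciphertext = 0x3B
s_1 = InvRound(s_0, k_6) = 0xA3
s_2 = InvRound(s_1, k_5) = 0x0F
s_3 = InvRound(s_2, k_4) = 0x08
s_4 = InvRound(s_3, k_3) = 0x43
s_5 = InvRound(s_4, k_2) = 0xBB
s_6 = InvRound(s_5, k_1) = 0xAD
s_7 = InvRound(s_6, k_0) = 0x7A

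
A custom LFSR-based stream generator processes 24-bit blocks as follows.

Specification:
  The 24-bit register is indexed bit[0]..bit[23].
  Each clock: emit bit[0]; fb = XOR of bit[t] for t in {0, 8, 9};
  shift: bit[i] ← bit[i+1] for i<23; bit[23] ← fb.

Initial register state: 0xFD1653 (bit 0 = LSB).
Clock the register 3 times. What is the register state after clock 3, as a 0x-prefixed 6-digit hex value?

reg_0 = 0xFD1653
clock 1: out=1, reg = 0x7E8B29
clock 2: out=1, reg = 0xBF4594
clock 3: out=0, reg = 0xDFA2CA

0xDFA2CA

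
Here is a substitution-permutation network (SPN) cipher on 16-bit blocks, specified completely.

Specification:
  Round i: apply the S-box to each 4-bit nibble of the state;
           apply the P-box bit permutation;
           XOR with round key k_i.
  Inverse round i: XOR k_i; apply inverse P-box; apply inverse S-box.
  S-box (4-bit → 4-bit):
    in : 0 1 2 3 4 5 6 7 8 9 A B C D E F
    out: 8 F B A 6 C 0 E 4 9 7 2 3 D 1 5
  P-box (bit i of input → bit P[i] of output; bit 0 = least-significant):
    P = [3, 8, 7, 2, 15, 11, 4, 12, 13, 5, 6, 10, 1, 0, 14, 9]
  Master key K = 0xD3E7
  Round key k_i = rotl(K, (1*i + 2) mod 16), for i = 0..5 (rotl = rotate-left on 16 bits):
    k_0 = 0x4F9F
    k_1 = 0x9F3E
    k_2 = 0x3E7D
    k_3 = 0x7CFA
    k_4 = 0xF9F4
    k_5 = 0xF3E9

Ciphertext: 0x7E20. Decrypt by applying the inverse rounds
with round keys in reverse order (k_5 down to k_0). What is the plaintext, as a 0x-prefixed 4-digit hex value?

0xAB69

s_0 = ciphertext = 0x7E20
s_1 = InvRound(s_0, k_5) = 0xB5CA
s_2 = InvRound(s_1, k_4) = 0xF349
s_3 = InvRound(s_2, k_3) = 0x23A4
s_4 = InvRound(s_3, k_2) = 0xB57A
s_5 = InvRound(s_4, k_1) = 0x0FB0
s_6 = InvRound(s_5, k_0) = 0xAB69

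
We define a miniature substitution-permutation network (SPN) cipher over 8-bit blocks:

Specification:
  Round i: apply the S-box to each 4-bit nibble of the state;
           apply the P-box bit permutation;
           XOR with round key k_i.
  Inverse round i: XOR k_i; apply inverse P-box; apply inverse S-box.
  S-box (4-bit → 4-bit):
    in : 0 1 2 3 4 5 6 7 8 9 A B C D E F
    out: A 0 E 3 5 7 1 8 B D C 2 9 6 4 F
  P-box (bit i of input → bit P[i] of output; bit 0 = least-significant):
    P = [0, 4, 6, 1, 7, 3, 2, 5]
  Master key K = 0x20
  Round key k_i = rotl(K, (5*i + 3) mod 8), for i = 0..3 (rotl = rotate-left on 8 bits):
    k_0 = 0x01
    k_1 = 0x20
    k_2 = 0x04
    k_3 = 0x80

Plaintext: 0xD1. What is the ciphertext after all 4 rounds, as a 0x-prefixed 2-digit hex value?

s_0 = plaintext = 0xD1
s_1 = Round(s_0, k_0) = 0x0D
s_2 = Round(s_1, k_1) = 0x58
s_3 = Round(s_2, k_2) = 0x9B
s_4 = Round(s_3, k_3) = 0x34

0x34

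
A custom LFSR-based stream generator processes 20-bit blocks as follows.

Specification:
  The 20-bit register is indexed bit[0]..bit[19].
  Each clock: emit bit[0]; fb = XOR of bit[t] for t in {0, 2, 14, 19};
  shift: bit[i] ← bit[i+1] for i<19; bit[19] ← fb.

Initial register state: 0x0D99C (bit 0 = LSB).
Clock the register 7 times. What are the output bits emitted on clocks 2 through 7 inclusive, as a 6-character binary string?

reg_0 = 0x0D99C
clock 1: out=0, reg = 0x06CCE
clock 2: out=0, reg = 0x03667
clock 3: out=1, reg = 0x01B33
clock 4: out=1, reg = 0x80D99
clock 5: out=1, reg = 0x406CC
clock 6: out=0, reg = 0xA0366
clock 7: out=0, reg = 0x501B3

011100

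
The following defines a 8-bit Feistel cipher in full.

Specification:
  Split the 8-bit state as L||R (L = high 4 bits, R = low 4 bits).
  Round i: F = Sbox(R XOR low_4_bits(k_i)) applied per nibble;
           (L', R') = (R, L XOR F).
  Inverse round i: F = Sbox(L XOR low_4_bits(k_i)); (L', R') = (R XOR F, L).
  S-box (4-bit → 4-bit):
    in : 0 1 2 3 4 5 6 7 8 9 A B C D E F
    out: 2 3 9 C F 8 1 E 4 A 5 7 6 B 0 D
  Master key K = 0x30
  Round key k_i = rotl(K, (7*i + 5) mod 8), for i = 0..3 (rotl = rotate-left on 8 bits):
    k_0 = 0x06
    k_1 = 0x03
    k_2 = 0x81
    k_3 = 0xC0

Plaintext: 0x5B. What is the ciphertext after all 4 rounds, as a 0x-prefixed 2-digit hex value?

s_0 = plaintext = 0x5B
s_1 = Round(s_0, k_0) = 0xBE
s_2 = Round(s_1, k_1) = 0xE0
s_3 = Round(s_2, k_2) = 0x0D
s_4 = Round(s_3, k_3) = 0xDB

0xDB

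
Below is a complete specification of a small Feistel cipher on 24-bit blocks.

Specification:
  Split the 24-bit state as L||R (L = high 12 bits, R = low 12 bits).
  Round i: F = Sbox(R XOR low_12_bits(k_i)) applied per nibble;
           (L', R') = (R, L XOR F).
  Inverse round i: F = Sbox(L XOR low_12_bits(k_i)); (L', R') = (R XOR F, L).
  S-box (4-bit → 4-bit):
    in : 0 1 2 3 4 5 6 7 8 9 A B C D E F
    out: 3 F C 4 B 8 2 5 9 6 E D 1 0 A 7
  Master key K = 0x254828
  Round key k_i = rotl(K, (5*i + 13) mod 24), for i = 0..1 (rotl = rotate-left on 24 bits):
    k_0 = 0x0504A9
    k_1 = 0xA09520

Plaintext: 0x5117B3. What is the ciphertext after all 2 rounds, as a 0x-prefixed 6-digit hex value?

s_0 = plaintext = 0x5117B3
s_1 = Round(s_0, k_0) = 0x7B31EF
s_2 = Round(s_1, k_1) = 0x1EFCA4

0x1EFCA4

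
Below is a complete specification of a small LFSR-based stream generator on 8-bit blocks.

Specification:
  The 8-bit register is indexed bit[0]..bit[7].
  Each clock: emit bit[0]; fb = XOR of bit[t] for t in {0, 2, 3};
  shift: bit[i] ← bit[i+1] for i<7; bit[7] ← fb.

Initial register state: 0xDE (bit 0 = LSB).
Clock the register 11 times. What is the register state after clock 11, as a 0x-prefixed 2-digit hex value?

reg_0 = 0xDE
clock 1: out=0, reg = 0x6F
clock 2: out=1, reg = 0xB7
clock 3: out=1, reg = 0x5B
clock 4: out=1, reg = 0x2D
clock 5: out=1, reg = 0x96
clock 6: out=0, reg = 0xCB
clock 7: out=1, reg = 0x65
clock 8: out=1, reg = 0x32
clock 9: out=0, reg = 0x19
clock 10: out=1, reg = 0x0C
clock 11: out=0, reg = 0x06

0x06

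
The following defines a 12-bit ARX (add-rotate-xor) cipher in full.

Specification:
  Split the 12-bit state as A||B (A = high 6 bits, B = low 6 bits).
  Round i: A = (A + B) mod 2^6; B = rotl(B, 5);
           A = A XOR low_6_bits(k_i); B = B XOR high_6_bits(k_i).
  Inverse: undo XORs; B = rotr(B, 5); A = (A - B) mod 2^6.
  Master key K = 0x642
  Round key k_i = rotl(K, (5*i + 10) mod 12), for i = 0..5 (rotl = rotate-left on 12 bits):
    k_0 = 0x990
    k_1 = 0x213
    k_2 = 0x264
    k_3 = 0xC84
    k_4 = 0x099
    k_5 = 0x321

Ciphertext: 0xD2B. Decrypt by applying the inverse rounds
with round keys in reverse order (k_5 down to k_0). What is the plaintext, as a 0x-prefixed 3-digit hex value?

0xA2E

s_0 = ciphertext = 0xD2B
s_1 = InvRound(s_0, k_5) = 0x18F
s_2 = InvRound(s_1, k_4) = 0x15A
s_3 = InvRound(s_2, k_3) = 0xC11
s_4 = InvRound(s_3, k_2) = 0x930
s_5 = InvRound(s_4, k_1) = 0x1B1
s_6 = InvRound(s_5, k_0) = 0xA2E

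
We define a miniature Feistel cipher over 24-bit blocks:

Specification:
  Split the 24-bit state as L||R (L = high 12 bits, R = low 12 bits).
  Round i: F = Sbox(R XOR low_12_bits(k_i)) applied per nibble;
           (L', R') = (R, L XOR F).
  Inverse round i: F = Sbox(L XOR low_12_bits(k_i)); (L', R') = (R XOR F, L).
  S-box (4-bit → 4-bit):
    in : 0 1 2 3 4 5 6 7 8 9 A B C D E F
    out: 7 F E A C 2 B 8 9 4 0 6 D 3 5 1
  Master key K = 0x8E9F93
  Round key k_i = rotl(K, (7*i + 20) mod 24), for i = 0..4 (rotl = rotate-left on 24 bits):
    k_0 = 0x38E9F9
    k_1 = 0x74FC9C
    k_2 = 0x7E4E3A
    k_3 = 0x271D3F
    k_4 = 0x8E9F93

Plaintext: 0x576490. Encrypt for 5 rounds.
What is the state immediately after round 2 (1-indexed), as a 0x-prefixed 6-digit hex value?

s_0 = plaintext = 0x576490
s_1 = Round(s_0, k_0) = 0x4906C2
s_2 = Round(s_1, k_1) = 0x6C24B5
s_3 = Round(s_2, k_2) = 0x4B5653
s_4 = Round(s_3, k_3) = 0x653208
s_5 = Round(s_4, k_4) = 0x208515

0x6C24B5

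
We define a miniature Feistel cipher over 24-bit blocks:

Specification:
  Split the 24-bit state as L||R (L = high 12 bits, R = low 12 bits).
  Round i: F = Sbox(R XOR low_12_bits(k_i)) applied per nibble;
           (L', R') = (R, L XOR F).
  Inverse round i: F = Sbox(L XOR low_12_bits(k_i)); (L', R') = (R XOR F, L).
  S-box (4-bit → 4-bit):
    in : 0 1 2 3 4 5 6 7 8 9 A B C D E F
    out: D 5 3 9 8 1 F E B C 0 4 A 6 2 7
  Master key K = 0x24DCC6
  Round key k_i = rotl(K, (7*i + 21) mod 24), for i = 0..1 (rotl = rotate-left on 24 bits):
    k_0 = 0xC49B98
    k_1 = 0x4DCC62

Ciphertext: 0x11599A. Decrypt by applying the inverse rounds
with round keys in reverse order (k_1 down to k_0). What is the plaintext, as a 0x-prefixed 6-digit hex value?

s_0 = ciphertext = 0x11599A
s_1 = InvRound(s_0, k_1) = 0xF74115
s_2 = InvRound(s_1, k_0) = 0x93FF74

0x93FF74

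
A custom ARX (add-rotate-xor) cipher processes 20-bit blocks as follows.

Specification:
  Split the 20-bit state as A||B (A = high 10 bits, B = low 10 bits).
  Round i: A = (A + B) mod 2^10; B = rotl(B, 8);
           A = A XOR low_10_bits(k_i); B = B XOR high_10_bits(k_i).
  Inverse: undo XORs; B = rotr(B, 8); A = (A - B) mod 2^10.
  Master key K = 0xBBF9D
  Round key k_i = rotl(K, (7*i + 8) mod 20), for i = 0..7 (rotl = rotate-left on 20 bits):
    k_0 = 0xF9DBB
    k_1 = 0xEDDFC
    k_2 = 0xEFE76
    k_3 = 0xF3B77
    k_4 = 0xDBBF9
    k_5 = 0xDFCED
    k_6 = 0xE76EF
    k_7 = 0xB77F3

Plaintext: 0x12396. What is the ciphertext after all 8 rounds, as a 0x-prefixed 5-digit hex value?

0x7B9D9

s_0 = plaintext = 0x12396
s_1 = Round(s_0, k_0) = 0x99502
s_2 = Round(s_1, k_1) = 0xA6DF7
s_3 = Round(s_2, k_2) = 0xB90C2
s_4 = Round(s_3, k_3) = 0x345FE
s_5 = Round(s_4, k_4) = 0x4D911
s_6 = Round(s_5, k_5) = 0xAAA3B
s_7 = Round(s_6, k_6) = 0x82813
s_8 = Round(s_7, k_7) = 0x7B9D9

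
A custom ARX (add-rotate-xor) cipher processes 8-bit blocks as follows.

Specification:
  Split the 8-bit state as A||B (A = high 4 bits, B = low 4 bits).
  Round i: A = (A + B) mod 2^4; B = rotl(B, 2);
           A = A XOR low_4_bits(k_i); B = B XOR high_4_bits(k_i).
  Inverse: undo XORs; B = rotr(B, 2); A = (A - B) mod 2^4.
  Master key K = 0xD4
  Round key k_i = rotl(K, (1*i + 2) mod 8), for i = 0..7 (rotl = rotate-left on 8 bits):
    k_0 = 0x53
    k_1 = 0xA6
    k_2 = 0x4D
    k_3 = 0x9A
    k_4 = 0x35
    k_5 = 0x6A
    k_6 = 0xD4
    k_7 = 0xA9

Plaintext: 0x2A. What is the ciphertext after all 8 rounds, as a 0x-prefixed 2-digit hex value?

0xFA

s_0 = plaintext = 0x2A
s_1 = Round(s_0, k_0) = 0xFF
s_2 = Round(s_1, k_1) = 0x85
s_3 = Round(s_2, k_2) = 0x01
s_4 = Round(s_3, k_3) = 0xBD
s_5 = Round(s_4, k_4) = 0xD4
s_6 = Round(s_5, k_5) = 0xB7
s_7 = Round(s_6, k_6) = 0x60
s_8 = Round(s_7, k_7) = 0xFA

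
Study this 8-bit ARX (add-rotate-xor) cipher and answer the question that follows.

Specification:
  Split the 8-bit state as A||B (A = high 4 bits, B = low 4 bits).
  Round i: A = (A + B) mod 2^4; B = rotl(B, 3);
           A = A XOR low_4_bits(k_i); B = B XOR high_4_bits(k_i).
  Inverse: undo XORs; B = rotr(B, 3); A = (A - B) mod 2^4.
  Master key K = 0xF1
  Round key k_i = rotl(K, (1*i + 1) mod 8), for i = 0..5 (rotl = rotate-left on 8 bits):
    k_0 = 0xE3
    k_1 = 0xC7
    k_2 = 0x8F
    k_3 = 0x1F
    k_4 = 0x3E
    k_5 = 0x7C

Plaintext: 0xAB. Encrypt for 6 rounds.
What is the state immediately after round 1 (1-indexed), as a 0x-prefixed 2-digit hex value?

0x63

s_0 = plaintext = 0xAB
s_1 = Round(s_0, k_0) = 0x63
s_2 = Round(s_1, k_1) = 0xE5
s_3 = Round(s_2, k_2) = 0xC2
s_4 = Round(s_3, k_3) = 0x10
s_5 = Round(s_4, k_4) = 0xF3
s_6 = Round(s_5, k_5) = 0xEE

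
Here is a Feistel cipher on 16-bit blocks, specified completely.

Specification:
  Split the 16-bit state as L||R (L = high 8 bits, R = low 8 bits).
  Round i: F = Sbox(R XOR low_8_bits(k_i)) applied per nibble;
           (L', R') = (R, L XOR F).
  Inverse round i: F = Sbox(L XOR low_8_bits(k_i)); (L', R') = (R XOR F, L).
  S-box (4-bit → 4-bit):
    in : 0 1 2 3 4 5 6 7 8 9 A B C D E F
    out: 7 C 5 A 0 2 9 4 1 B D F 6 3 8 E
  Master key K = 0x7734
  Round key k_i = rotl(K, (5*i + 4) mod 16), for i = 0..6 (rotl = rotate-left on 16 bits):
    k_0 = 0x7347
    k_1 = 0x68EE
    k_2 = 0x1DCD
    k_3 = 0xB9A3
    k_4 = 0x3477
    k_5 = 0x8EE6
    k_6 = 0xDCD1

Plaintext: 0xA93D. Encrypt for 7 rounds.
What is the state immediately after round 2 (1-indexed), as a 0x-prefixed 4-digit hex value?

0xE440

s_0 = plaintext = 0xA93D
s_1 = Round(s_0, k_0) = 0x3DE4
s_2 = Round(s_1, k_1) = 0xE440
s_3 = Round(s_2, k_2) = 0x40F7
s_4 = Round(s_3, k_3) = 0xF760
s_5 = Round(s_4, k_4) = 0x6033
s_6 = Round(s_5, k_5) = 0x3352
s_7 = Round(s_6, k_6) = 0x5229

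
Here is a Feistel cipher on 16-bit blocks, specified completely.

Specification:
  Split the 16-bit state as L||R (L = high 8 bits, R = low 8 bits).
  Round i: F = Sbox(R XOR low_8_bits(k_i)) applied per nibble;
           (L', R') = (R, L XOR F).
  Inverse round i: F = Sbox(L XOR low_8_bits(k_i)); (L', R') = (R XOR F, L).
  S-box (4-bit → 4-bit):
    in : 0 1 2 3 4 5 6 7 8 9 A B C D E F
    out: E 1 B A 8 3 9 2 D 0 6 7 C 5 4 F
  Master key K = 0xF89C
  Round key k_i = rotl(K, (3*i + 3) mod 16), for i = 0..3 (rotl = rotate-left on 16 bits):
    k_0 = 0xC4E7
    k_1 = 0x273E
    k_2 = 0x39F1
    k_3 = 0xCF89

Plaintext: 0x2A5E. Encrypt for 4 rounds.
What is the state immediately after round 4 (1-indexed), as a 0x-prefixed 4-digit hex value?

0xF8E7

s_0 = plaintext = 0x2A5E
s_1 = Round(s_0, k_0) = 0x5E5A
s_2 = Round(s_1, k_1) = 0x5AC6
s_3 = Round(s_2, k_2) = 0xC6F8
s_4 = Round(s_3, k_3) = 0xF8E7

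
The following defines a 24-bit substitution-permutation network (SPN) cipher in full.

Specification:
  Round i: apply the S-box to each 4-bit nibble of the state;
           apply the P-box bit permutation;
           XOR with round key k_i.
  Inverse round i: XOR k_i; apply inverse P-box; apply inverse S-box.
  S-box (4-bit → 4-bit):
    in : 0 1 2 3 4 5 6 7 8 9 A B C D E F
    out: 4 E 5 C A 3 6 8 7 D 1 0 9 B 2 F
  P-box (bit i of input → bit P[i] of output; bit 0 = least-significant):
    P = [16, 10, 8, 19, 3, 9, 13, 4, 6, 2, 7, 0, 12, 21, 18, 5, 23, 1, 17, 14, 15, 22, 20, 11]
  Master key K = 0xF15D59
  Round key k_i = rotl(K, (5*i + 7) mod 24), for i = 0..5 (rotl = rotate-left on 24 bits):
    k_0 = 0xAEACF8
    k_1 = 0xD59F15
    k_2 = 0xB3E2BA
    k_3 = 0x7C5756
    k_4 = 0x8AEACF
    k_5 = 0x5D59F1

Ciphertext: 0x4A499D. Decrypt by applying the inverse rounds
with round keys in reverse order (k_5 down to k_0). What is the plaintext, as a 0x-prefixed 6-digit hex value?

s_0 = ciphertext = 0x4A499D
s_1 = InvRound(s_0, k_5) = 0x0095AA
s_2 = InvRound(s_1, k_4) = 0x79CD61
s_3 = InvRound(s_2, k_3) = 0xCE944A
s_4 = InvRound(s_3, k_2) = 0x67F21D
s_5 = InvRound(s_4, k_1) = 0x39EB26
s_6 = InvRound(s_5, k_0) = 0x0F08D8

0x0F08D8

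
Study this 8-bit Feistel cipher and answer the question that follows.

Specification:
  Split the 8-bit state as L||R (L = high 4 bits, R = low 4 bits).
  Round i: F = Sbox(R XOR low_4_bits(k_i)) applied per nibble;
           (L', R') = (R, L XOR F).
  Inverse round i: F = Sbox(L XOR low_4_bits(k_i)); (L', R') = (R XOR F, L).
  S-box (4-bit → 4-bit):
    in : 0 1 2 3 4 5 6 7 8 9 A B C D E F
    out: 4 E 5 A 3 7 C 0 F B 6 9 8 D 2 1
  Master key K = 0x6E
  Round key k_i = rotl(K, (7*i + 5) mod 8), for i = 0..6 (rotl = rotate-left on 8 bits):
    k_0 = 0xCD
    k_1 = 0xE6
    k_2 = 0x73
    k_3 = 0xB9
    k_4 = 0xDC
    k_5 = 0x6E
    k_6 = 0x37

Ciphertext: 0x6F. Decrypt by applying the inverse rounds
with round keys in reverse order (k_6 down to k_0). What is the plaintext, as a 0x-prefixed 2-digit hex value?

0x76

s_0 = ciphertext = 0x6F
s_1 = InvRound(s_0, k_6) = 0x16
s_2 = InvRound(s_1, k_5) = 0x71
s_3 = InvRound(s_2, k_4) = 0x87
s_4 = InvRound(s_3, k_3) = 0x98
s_5 = InvRound(s_4, k_2) = 0xE9
s_6 = InvRound(s_5, k_1) = 0x6E
s_7 = InvRound(s_6, k_0) = 0x76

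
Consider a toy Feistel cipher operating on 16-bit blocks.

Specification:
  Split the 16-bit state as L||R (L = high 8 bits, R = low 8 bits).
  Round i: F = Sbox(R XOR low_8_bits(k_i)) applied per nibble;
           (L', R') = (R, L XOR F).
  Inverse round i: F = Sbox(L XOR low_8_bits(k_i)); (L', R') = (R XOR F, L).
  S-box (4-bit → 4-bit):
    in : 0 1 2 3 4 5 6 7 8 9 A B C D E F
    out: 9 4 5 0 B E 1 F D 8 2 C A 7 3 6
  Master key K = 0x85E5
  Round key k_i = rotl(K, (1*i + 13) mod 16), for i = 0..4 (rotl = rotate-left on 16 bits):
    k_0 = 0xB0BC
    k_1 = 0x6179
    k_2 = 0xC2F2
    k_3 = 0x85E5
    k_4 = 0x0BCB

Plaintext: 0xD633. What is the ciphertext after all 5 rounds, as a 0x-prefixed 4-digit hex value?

0xFC07

s_0 = plaintext = 0xD633
s_1 = Round(s_0, k_0) = 0x3300
s_2 = Round(s_1, k_1) = 0x00CB
s_3 = Round(s_2, k_2) = 0xCB08
s_4 = Round(s_3, k_3) = 0x08FC
s_5 = Round(s_4, k_4) = 0xFC07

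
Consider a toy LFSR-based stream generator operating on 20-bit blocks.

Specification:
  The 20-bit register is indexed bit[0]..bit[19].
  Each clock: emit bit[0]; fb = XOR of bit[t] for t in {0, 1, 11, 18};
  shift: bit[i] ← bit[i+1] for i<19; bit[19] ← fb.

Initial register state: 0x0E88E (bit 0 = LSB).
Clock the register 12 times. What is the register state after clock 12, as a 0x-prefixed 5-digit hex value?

reg_0 = 0x0E88E
clock 1: out=0, reg = 0x07447
clock 2: out=1, reg = 0x03A23
clock 3: out=1, reg = 0x81D11
clock 4: out=1, reg = 0x40E88
clock 5: out=0, reg = 0x20744
clock 6: out=0, reg = 0x103A2
clock 7: out=0, reg = 0x881D1
clock 8: out=1, reg = 0xC40E8
clock 9: out=0, reg = 0xE2074
clock 10: out=0, reg = 0xF103A
clock 11: out=0, reg = 0x7881D
clock 12: out=1, reg = 0xBC40E

0xBC40E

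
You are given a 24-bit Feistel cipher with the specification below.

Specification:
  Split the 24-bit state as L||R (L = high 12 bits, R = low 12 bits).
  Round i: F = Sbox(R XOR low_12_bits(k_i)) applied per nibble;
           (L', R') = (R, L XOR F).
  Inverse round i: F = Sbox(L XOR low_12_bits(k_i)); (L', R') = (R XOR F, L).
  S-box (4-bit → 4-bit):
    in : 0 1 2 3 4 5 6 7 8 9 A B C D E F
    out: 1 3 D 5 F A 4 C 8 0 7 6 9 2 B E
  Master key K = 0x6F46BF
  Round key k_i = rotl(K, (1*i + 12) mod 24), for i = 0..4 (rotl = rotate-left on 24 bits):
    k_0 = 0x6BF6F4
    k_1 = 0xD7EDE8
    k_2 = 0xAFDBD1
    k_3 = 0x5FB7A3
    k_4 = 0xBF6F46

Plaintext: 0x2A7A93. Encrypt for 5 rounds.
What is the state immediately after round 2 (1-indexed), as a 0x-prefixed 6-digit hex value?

0xBEBE86

s_0 = plaintext = 0x2A7A93
s_1 = Round(s_0, k_0) = 0xA93BEB
s_2 = Round(s_1, k_1) = 0xBEBE86
s_3 = Round(s_2, k_2) = 0xE86147
s_4 = Round(s_3, k_3) = 0x147A39
s_5 = Round(s_4, k_4) = 0xA39B89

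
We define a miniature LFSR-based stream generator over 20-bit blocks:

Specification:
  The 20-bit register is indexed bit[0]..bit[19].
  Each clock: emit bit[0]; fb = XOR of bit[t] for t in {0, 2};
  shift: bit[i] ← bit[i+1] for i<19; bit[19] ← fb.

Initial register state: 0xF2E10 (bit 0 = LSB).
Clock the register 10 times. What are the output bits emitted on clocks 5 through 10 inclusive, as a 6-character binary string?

reg_0 = 0xF2E10
clock 1: out=0, reg = 0x79708
clock 2: out=0, reg = 0x3CB84
clock 3: out=0, reg = 0x9E5C2
clock 4: out=0, reg = 0x4F2E1
clock 5: out=1, reg = 0xA7970
clock 6: out=0, reg = 0x53CB8
clock 7: out=0, reg = 0x29E5C
clock 8: out=0, reg = 0x94F2E
clock 9: out=0, reg = 0xCA797
clock 10: out=1, reg = 0x653CB

100001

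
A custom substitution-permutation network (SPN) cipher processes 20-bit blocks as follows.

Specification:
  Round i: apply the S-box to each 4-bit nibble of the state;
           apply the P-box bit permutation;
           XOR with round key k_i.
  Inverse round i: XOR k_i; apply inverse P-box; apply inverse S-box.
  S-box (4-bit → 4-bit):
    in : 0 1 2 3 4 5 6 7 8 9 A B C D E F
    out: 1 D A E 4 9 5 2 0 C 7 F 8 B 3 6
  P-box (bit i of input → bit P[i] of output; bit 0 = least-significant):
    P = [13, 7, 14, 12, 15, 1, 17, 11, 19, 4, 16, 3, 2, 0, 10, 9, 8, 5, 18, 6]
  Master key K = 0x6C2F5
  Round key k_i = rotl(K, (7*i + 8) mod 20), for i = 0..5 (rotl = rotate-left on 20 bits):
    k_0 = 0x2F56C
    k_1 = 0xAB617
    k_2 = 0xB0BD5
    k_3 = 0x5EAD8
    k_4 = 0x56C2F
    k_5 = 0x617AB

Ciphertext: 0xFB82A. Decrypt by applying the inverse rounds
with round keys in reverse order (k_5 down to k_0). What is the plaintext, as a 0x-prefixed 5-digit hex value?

0x74112

s_0 = ciphertext = 0xFB82A
s_1 = InvRound(s_0, k_5) = 0x0365E
s_2 = InvRound(s_1, k_4) = 0x32FC9
s_3 = InvRound(s_2, k_3) = 0x6F764
s_4 = InvRound(s_3, k_2) = 0xFFA5B
s_5 = InvRound(s_4, k_1) = 0x969C4
s_6 = InvRound(s_5, k_0) = 0x74112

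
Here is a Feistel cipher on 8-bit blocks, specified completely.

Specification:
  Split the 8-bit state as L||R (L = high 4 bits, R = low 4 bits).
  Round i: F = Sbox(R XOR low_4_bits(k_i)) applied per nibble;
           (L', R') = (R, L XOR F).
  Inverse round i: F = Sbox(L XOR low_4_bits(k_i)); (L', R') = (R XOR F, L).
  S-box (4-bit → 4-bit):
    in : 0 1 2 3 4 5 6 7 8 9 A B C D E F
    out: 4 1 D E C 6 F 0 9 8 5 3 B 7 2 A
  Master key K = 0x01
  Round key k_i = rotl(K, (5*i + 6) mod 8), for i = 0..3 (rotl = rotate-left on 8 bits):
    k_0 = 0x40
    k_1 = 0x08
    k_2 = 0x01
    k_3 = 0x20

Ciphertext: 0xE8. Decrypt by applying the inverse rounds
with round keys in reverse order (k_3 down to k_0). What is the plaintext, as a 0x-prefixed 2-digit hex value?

s_0 = ciphertext = 0xE8
s_1 = InvRound(s_0, k_3) = 0xAE
s_2 = InvRound(s_1, k_2) = 0xDA
s_3 = InvRound(s_2, k_1) = 0xCD
s_4 = InvRound(s_3, k_0) = 0x6C

0x6C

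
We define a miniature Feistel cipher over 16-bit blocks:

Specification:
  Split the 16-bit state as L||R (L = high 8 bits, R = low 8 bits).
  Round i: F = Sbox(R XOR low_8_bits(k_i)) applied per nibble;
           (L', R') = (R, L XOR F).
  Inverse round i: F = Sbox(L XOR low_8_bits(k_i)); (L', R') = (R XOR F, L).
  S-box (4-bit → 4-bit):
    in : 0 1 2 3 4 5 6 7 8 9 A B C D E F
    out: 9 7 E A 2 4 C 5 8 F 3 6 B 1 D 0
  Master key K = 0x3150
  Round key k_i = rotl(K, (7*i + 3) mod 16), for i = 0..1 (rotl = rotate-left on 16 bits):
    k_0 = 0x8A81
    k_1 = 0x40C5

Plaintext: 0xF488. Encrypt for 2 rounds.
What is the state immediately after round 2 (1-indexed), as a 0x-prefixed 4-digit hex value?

s_0 = plaintext = 0xF488
s_1 = Round(s_0, k_0) = 0x886B
s_2 = Round(s_1, k_1) = 0x6BB5

0x6BB5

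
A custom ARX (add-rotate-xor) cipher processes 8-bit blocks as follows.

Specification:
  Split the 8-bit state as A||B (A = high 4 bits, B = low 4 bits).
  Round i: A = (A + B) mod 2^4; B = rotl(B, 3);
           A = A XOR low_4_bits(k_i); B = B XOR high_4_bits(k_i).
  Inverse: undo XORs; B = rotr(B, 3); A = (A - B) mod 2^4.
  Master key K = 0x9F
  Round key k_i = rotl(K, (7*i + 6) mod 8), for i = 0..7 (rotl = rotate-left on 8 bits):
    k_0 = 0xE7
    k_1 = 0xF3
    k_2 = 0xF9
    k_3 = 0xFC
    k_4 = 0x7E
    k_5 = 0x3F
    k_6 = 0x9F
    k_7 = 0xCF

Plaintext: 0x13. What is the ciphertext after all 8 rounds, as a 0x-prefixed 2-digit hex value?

0xD3

s_0 = plaintext = 0x13
s_1 = Round(s_0, k_0) = 0x37
s_2 = Round(s_1, k_1) = 0x94
s_3 = Round(s_2, k_2) = 0x4D
s_4 = Round(s_3, k_3) = 0xD1
s_5 = Round(s_4, k_4) = 0x0F
s_6 = Round(s_5, k_5) = 0x0C
s_7 = Round(s_6, k_6) = 0x3F
s_8 = Round(s_7, k_7) = 0xD3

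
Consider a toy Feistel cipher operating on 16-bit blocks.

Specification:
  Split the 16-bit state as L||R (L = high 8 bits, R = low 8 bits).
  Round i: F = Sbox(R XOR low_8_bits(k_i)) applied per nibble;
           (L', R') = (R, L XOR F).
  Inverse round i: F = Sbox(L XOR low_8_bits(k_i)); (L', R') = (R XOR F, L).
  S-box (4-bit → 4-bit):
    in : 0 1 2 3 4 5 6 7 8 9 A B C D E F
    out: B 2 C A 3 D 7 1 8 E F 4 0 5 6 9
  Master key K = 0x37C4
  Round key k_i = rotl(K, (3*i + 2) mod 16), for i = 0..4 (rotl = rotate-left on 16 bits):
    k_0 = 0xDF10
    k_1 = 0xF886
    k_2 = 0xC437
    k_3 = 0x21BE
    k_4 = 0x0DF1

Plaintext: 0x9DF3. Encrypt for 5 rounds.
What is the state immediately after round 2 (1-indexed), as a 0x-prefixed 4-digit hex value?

s_0 = plaintext = 0x9DF3
s_1 = Round(s_0, k_0) = 0xF3F7
s_2 = Round(s_1, k_1) = 0xF7E1
s_3 = Round(s_2, k_2) = 0xE1A0
s_4 = Round(s_3, k_3) = 0xA0C7
s_5 = Round(s_4, k_4) = 0xC707

0xF7E1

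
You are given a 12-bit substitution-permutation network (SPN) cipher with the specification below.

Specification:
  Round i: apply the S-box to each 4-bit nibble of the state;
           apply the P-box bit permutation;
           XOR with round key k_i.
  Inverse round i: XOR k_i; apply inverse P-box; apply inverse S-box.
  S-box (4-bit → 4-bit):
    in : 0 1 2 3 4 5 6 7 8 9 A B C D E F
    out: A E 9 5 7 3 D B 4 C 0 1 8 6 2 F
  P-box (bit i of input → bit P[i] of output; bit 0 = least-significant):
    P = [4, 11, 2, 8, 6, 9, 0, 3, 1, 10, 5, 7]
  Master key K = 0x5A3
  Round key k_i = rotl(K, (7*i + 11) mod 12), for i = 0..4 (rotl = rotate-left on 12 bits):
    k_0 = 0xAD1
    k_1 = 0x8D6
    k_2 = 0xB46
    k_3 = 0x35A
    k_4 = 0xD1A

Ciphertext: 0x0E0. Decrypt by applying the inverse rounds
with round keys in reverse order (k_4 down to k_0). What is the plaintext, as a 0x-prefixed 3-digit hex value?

0xED6

s_0 = ciphertext = 0x0E0
s_1 = InvRound(s_0, k_4) = 0xF27
s_2 = InvRound(s_1, k_3) = 0xD64
s_3 = InvRound(s_2, k_2) = 0x4EA
s_4 = InvRound(s_3, k_1) = 0xDC4
s_5 = InvRound(s_4, k_0) = 0xED6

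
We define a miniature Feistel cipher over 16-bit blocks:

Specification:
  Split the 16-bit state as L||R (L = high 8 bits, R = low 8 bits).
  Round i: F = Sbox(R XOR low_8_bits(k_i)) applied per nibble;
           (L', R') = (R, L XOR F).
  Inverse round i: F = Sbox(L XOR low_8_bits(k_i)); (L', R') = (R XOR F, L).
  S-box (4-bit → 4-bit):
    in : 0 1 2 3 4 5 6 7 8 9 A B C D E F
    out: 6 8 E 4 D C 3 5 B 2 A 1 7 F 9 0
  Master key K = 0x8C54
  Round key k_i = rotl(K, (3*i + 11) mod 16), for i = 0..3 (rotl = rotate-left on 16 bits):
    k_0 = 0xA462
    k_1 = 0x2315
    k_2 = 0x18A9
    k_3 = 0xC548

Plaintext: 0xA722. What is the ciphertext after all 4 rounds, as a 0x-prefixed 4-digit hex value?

s_0 = plaintext = 0xA722
s_1 = Round(s_0, k_0) = 0x2271
s_2 = Round(s_1, k_1) = 0x711F
s_3 = Round(s_2, k_2) = 0x1F62
s_4 = Round(s_3, k_3) = 0x62F5

0x62F5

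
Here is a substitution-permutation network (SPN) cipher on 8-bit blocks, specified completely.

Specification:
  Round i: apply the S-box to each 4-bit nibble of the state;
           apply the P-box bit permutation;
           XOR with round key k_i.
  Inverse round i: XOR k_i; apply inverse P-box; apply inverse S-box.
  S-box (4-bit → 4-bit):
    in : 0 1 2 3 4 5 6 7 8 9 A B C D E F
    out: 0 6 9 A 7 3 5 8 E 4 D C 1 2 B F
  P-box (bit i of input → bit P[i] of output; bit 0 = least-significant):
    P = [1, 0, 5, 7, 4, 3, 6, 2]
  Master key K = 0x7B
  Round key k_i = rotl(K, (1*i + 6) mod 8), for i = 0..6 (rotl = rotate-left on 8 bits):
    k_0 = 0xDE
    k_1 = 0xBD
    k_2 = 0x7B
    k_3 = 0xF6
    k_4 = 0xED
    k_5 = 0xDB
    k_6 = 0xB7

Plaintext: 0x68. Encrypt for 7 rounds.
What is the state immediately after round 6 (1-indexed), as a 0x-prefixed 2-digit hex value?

0xA9

s_0 = plaintext = 0x68
s_1 = Round(s_0, k_0) = 0x2F
s_2 = Round(s_1, k_1) = 0x0A
s_3 = Round(s_2, k_2) = 0xD9
s_4 = Round(s_3, k_3) = 0xDE
s_5 = Round(s_4, k_4) = 0x66
s_6 = Round(s_5, k_5) = 0xA9
s_7 = Round(s_6, k_6) = 0xC3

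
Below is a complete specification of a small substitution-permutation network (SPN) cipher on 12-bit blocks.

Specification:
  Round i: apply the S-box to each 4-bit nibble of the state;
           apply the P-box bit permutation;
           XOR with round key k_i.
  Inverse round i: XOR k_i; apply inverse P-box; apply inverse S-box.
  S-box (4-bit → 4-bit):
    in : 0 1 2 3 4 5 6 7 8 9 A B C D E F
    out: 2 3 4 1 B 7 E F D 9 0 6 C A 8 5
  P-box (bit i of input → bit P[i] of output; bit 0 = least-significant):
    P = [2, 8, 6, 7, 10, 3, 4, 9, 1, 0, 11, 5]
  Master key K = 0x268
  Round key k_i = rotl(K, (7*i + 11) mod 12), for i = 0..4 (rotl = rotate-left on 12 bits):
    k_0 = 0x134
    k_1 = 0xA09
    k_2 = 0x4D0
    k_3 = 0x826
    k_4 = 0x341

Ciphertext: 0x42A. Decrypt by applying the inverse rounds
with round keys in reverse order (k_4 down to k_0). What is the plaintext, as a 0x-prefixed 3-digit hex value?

0x8CC

s_0 = ciphertext = 0x42A
s_1 = InvRound(s_0, k_4) = 0x44B
s_2 = InvRound(s_1, k_3) = 0x61F
s_3 = InvRound(s_2, k_2) = 0x1D8
s_4 = InvRound(s_3, k_1) = 0xBC6
s_5 = InvRound(s_4, k_0) = 0x8CC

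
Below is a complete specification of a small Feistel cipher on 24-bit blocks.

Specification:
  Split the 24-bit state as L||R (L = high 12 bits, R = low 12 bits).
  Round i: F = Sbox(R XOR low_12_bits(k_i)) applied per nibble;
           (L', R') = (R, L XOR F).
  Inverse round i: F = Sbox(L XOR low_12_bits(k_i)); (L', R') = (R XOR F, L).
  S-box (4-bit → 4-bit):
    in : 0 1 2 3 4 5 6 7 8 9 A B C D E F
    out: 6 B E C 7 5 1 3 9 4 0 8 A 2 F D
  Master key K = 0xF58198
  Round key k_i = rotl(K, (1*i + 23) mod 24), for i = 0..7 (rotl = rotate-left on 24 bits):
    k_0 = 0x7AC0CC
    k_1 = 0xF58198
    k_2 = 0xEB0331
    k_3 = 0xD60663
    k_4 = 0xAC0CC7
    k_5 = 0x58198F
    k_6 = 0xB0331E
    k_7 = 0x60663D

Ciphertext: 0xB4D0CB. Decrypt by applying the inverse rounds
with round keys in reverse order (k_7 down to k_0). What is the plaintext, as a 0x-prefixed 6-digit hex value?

0x6606A1

s_0 = ciphertext = 0xB4D0CB
s_1 = InvRound(s_0, k_7) = 0x2FDB4D
s_2 = InvRound(s_1, k_6) = 0x0B12FD
s_3 = InvRound(s_2, k_5) = 0x6320B1
s_4 = InvRound(s_3, k_4) = 0x064632
s_5 = InvRound(s_4, k_3) = 0x751064
s_6 = InvRound(s_5, k_2) = 0x772751
s_7 = InvRound(s_6, k_1) = 0x6A1772
s_8 = InvRound(s_7, k_0) = 0x6606A1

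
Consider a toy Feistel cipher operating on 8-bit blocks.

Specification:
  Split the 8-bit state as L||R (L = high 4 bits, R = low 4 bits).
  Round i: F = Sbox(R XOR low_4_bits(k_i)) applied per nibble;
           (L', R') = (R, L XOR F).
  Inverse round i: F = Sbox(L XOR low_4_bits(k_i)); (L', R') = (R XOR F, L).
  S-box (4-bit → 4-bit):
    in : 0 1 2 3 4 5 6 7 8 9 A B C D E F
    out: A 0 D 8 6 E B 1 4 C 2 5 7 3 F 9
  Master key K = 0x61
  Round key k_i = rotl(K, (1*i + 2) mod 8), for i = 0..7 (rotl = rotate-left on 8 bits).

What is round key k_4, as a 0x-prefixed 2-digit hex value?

0x58

K = 0x61
k_0 = rotl(K, (1*0+2) mod 8) = rotl(K, 2) = 0x85
k_1 = rotl(K, (1*1+2) mod 8) = rotl(K, 3) = 0x0B
k_2 = rotl(K, (1*2+2) mod 8) = rotl(K, 4) = 0x16
k_3 = rotl(K, (1*3+2) mod 8) = rotl(K, 5) = 0x2C
k_4 = rotl(K, (1*4+2) mod 8) = rotl(K, 6) = 0x58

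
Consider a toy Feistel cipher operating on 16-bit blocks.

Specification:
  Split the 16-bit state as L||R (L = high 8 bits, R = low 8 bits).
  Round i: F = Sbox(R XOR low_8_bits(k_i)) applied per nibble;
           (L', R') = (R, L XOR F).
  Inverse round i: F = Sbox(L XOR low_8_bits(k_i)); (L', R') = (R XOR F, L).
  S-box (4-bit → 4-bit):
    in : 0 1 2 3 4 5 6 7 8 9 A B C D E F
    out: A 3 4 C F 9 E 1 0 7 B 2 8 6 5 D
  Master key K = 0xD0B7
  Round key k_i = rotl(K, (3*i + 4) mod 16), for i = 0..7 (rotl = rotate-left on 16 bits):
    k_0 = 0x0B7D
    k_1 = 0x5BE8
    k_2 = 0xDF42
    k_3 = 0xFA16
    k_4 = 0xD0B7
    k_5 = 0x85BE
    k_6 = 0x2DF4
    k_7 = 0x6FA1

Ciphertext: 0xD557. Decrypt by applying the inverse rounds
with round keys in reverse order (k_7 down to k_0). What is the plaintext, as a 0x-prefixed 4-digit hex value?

s_0 = ciphertext = 0xD557
s_1 = InvRound(s_0, k_7) = 0x48D5
s_2 = InvRound(s_1, k_6) = 0xFD48
s_3 = InvRound(s_2, k_5) = 0xB4FD
s_4 = InvRound(s_3, k_4) = 0x51B4
s_5 = InvRound(s_4, k_3) = 0x4551
s_6 = InvRound(s_5, k_2) = 0xF045
s_7 = InvRound(s_6, k_1) = 0x75F0
s_8 = InvRound(s_7, k_0) = 0x5075

0x5075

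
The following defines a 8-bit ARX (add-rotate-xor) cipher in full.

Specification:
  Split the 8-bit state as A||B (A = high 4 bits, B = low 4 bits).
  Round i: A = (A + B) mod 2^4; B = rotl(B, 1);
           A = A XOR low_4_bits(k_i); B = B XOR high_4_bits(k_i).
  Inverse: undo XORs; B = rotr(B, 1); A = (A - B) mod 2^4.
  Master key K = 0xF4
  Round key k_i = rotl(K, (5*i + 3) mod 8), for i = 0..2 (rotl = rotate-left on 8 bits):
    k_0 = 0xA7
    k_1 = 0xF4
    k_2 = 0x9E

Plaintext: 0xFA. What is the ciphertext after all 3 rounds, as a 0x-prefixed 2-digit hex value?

0x79

s_0 = plaintext = 0xFA
s_1 = Round(s_0, k_0) = 0xEF
s_2 = Round(s_1, k_1) = 0x90
s_3 = Round(s_2, k_2) = 0x79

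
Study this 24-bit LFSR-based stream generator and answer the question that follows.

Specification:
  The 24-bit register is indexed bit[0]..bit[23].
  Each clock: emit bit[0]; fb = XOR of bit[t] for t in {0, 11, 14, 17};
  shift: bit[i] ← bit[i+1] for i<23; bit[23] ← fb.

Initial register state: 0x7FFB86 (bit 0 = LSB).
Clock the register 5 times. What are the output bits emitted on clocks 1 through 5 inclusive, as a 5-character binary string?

01100

reg_0 = 0x7FFB86
clock 1: out=0, reg = 0xBFFDC3
clock 2: out=1, reg = 0x5FFEE1
clock 3: out=1, reg = 0x2FFF70
clock 4: out=0, reg = 0x97FFB8
clock 5: out=0, reg = 0xCBFFDC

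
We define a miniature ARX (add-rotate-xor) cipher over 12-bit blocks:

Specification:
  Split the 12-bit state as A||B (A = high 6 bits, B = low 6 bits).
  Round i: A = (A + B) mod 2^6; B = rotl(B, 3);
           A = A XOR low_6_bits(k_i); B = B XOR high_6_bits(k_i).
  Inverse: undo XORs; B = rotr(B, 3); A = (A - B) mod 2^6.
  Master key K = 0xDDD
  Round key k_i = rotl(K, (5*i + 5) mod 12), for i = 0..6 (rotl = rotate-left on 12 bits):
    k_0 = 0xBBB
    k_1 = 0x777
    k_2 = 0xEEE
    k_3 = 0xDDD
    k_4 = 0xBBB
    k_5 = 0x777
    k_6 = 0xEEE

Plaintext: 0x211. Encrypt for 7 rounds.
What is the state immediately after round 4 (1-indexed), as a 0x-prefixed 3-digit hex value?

0x951

s_0 = plaintext = 0x211
s_1 = Round(s_0, k_0) = 0x8A4
s_2 = Round(s_1, k_1) = 0xC79
s_3 = Round(s_2, k_2) = 0x134
s_4 = Round(s_3, k_3) = 0x951
s_5 = Round(s_4, k_4) = 0x364
s_6 = Round(s_5, k_5) = 0x1B9
s_7 = Round(s_6, k_6) = 0x474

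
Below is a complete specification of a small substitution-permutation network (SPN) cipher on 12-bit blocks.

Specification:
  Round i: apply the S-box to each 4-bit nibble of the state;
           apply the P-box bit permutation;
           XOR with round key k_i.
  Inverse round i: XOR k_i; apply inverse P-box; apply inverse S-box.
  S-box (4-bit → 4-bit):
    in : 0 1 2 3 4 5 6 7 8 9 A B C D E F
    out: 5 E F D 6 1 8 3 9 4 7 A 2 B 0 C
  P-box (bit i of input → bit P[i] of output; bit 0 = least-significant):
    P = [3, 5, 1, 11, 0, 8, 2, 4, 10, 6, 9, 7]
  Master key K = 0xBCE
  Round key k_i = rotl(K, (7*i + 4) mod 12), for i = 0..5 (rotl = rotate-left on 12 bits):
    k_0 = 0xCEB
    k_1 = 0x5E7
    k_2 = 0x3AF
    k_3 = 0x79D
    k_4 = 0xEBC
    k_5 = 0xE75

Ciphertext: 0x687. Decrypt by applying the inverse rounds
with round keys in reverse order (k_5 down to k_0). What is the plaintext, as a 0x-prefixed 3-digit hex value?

s_0 = ciphertext = 0x687
s_1 = InvRound(s_0, k_5) = 0xB61
s_2 = InvRound(s_1, k_4) = 0xD25
s_3 = InvRound(s_2, k_3) = 0xF6D
s_4 = InvRound(s_3, k_2) = 0xDEF
s_5 = InvRound(s_4, k_1) = 0xEE8
s_6 = InvRound(s_5, k_0) = 0x959

0x959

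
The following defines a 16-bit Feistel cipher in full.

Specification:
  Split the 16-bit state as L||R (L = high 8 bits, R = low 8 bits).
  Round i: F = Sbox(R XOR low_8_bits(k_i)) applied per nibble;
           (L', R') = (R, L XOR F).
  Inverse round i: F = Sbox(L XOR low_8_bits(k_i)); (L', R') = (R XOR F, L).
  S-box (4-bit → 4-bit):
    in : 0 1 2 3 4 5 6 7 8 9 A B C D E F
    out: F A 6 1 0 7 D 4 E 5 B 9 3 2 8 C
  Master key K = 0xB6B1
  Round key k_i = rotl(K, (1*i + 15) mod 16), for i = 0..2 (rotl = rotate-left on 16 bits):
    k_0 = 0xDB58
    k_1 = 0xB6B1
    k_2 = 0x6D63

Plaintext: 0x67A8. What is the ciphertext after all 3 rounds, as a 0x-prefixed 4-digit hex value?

s_0 = plaintext = 0x67A8
s_1 = Round(s_0, k_0) = 0xA8A8
s_2 = Round(s_1, k_1) = 0xA80D
s_3 = Round(s_2, k_2) = 0x0D70

0x0D70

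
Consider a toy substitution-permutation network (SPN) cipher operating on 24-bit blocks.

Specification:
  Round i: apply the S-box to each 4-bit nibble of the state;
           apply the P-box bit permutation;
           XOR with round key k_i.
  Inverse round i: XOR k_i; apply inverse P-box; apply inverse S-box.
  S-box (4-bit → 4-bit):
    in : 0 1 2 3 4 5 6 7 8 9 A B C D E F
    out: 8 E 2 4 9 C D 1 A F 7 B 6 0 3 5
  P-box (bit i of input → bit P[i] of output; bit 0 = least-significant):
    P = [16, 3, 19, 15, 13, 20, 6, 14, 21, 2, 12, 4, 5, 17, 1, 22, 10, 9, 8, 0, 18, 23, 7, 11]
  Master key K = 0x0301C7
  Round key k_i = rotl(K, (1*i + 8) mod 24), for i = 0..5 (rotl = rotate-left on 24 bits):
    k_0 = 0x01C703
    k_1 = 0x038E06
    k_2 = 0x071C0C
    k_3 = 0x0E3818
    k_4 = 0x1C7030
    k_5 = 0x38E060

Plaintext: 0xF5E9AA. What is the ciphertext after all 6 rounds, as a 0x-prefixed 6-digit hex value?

s_0 = plaintext = 0xF5E9AA
s_1 = Round(s_0, k_0) = 0x3EF6FE
s_2 = Round(s_1, k_1) = 0x22B8FC
s_3 = Round(s_2, k_2) = 0xCD3E70
s_4 = Round(s_3, k_3) = 0xAE989E
s_5 = Round(s_4, k_4) = 0xCB16CE
s_6 = Round(s_5, k_5) = 0xCBF6BB

0xCBF6BB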